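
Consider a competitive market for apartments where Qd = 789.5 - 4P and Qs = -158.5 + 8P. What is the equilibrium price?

P* = 79

Set Qd = Qs: 789.5 - 4P = -158.5 + 8P.
948 = 12P, so P* = 79.
Q* = 789.5 − 4(79) = 473.5.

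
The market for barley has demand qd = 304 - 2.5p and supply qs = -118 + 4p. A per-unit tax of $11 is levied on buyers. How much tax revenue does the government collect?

Tax revenue = 17842/13

Pre-tax equilibrium: p* = 844/13, q* = 1842/13.
Tax on buyers shifts demand to qd = 304 − 2.5(p + 11) = 276.5 - 2.5p.
276.5 - 2.5p = -118 + 4p gives seller price ps = 789/13; buyers pay pb = 789/13 + 11 = 932/13.
New quantity: q = 304 − 2.5(932/13) = 1622/13.
Revenue = 11 × 1622/13 = 17842/13.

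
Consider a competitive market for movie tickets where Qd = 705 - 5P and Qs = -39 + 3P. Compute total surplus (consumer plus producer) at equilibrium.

Equilibrium: 705 - 5P = -39 + 3P gives P* = 93, Q* = 240.
Demand choke price: P = 141; supply starts at P = 13.
CS = ½(141 − 93)(240) = 5760; PS = ½(93 − 13)(240) = 9600.

Total surplus = 15360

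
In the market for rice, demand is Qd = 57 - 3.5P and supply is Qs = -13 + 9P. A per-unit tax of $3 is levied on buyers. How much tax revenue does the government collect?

Tax revenue = 89.52

Pre-tax equilibrium: P* = 5.6, Q* = 37.4.
Tax on buyers shifts demand to Qd = 57 − 3.5(P + 3) = 46.5 - 3.5P.
46.5 - 3.5P = -13 + 9P gives seller price Ps = 4.76; buyers pay Pb = 4.76 + 3 = 7.76.
New quantity: Q = 57 − 3.5(7.76) = 29.84.
Revenue = 3 × 29.84 = 89.52.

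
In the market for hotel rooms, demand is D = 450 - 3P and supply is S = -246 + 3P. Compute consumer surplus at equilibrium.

Equilibrium: 450 - 3P = -246 + 3P gives P* = 116, Q* = 102.
Demand choke price (D = 0): P = 150.
CS = ½(150 − 116)(102) = 1734.

Consumer surplus = 1734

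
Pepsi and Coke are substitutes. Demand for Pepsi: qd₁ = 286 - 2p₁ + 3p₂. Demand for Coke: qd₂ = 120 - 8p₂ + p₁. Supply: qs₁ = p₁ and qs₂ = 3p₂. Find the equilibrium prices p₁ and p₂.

p₁ = 1753/15, p₂ = 323/15

Market 1: 286 - 2p₁ + 3p₂ = p₁ → 3p₁ - 3p₂ = 286.
Market 2: 11p₂ - p₁ = 120.
Eliminating p₂: 11×(1) + 3×(2) gives 30p₁ = 3506, so p₁ = 1753/15.
Back-substitute into (2): p₂ = (120 + 1×1753/15) / 11 = 323/15.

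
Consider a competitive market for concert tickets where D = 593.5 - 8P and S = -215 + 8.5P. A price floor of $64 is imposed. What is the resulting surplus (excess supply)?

Equilibrium price would be P* = 49, so the floor at 64 binds.
At P = 64: D = 81.5, S = 329.
Surplus = 329 − 81.5 = 247.5.

Surplus = 247.5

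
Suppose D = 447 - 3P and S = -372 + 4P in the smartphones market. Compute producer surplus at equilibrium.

Producer surplus = 1152

Equilibrium: 447 - 3P = -372 + 4P gives P* = 117, Q* = 96.
Supply starts at P = 93 (where S = 0).
PS = ½(117 − 93)(96) = 1152.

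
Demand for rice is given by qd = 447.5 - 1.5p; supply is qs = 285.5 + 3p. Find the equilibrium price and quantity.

p* = 36, q* = 393.5

Set qd = qs: 447.5 - 1.5p = 285.5 + 3p.
162 = 4.5p, so p* = 36.
q* = 447.5 − 1.5(36) = 393.5.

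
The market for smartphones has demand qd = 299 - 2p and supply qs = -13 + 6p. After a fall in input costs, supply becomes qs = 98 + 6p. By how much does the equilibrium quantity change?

Original equilibrium: p* = 39, q* = 221.
New equilibrium: 299 - 2p = 98 + 6p, so 201 = 8p and p' = 25.125; q' = 299 − 2(25.125) = 248.75.
Change in quantity: 248.75 − 221 = 27.75.

Δq = 27.75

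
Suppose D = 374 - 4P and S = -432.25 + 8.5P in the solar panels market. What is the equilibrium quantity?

Set D = S: 374 - 4P = -432.25 + 8.5P.
806.25 = 12.5P, so P* = 64.5.
Q* = 374 − 4(64.5) = 116.

Q* = 116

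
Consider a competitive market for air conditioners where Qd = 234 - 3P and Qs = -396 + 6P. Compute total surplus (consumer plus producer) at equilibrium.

Total surplus = 144

Equilibrium: 234 - 3P = -396 + 6P gives P* = 70, Q* = 24.
Demand choke price: P = 78; supply starts at P = 66.
CS = ½(78 − 70)(24) = 96; PS = ½(70 − 66)(24) = 48.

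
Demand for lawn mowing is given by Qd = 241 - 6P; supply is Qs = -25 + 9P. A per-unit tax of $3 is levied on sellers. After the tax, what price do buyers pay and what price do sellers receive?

Buyers pay 293/15, sellers receive 248/15

Pre-tax equilibrium: P* = 266/15, Q* = 134.6.
Tax on sellers shifts supply to Qs = -25 + 9(P − 3) = -52 + 9P.
241 - 6P = -52 + 9P gives buyer price Pb = 293/15; sellers receive Ps = 293/15 − 3 = 248/15.
New quantity: Q = 241 − 6(293/15) = 123.8.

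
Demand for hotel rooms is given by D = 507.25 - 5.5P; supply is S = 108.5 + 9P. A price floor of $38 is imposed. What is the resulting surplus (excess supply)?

Surplus = 152.25

Equilibrium price would be P* = 27.5, so the floor at 38 binds.
At P = 38: D = 298.25, S = 450.5.
Surplus = 450.5 − 298.25 = 152.25.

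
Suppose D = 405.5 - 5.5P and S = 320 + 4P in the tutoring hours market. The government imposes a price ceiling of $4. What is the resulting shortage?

Shortage = 47.5

Equilibrium price would be P* = 9, so the ceiling at 4 binds.
At P = 4: D = 405.5 − 5.5(4) = 383.5, S = 320 + 4(4) = 336.
Shortage = 383.5 − 336 = 47.5.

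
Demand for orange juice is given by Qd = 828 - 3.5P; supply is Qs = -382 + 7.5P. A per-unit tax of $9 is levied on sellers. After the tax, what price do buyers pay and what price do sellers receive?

Pre-tax equilibrium: P* = 110, Q* = 443.
Tax on sellers shifts supply to Qs = -382 + 7.5(P − 9) = -449.5 + 7.5P.
828 - 3.5P = -449.5 + 7.5P gives buyer price Pb = 2555/22; sellers receive Ps = 2555/22 − 9 = 2357/22.
New quantity: Q = 828 − 3.5(2555/22) = 18547/44.

Buyers pay 2555/22, sellers receive 2357/22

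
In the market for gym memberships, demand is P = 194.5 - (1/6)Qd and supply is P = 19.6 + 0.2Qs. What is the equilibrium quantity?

Set the two price expressions equal: 194.5 - (1/6)Q = 19.6 + 0.2Q.
174.9 = (11/30)Q, so Q* = 477.
P* = 194.5 − (1/6)(477) = 115.

Q* = 477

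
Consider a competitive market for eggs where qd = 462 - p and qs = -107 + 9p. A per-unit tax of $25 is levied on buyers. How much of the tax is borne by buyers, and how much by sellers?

Buyers bear $22.5, sellers bear $2.5

Pre-tax equilibrium: p* = 56.9, q* = 405.1.
Tax on buyers shifts demand to qd = 462 − 1(p + 25) = 437 - p.
437 - p = -107 + 9p gives seller price ps = 54.4; buyers pay pb = 54.4 + 25 = 79.4.
New quantity: q = 462 − 1(79.4) = 382.6.
Buyer burden = 79.4 − 56.9 = 22.5; seller burden = 56.9 − 54.4 = 2.5.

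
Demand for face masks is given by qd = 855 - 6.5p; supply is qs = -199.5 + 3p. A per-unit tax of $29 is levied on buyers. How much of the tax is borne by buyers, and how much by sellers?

Buyers bear 174/19, sellers bear 377/19

Pre-tax equilibrium: p* = 111, q* = 133.5.
Tax on buyers shifts demand to qd = 855 − 6.5(p + 29) = 666.5 - 6.5p.
666.5 - 6.5p = -199.5 + 3p gives seller price ps = 1732/19; buyers pay pb = 1732/19 + 29 = 2283/19.
New quantity: q = 855 − 6.5(2283/19) = 2811/38.
Buyer burden = 2283/19 − 111 = 174/19; seller burden = 111 − 1732/19 = 377/19.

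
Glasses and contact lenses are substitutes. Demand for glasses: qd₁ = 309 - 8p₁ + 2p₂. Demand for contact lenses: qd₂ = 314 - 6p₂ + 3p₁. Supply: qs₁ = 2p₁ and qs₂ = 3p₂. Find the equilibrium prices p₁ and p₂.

p₁ = 487/12, p₂ = 581/12

Market 1: 309 - 8p₁ + 2p₂ = 2p₁ → 10p₁ - 2p₂ = 309.
Market 2: 9p₂ - 3p₁ = 314.
Eliminating p₂: 9×(1) + 2×(2) gives 84p₁ = 3409, so p₁ = 487/12.
Back-substitute into (2): p₂ = (314 + 3×487/12) / 9 = 581/12.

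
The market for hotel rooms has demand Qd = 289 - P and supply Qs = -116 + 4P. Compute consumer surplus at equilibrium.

Equilibrium: 289 - P = -116 + 4P gives P* = 81, Q* = 208.
Demand choke price (Qd = 0): P = 289.
CS = ½(289 − 81)(208) = 21632.

Consumer surplus = 21632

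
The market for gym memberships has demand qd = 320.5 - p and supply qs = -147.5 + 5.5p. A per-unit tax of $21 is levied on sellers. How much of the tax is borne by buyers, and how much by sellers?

Buyers bear 231/13, sellers bear 42/13

Pre-tax equilibrium: p* = 72, q* = 248.5.
Tax on sellers shifts supply to qs = -147.5 + 5.5(p − 21) = -263 + 5.5p.
320.5 - p = -263 + 5.5p gives buyer price pb = 1167/13; sellers receive ps = 1167/13 − 21 = 894/13.
New quantity: q = 320.5 − 1(1167/13) = 5999/26.
Buyer burden = 1167/13 − 72 = 231/13; seller burden = 72 − 894/13 = 42/13.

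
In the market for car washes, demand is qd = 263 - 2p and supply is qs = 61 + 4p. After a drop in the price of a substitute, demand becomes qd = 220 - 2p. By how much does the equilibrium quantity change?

Original equilibrium: p* = 101/3, q* = 587/3.
New equilibrium: 220 - 2p = 61 + 4p, so 159 = 6p and p' = 26.5; q' = 220 − 2(26.5) = 167.
Change in quantity: 167 − 587/3 = -86/3.

Δq = -86/3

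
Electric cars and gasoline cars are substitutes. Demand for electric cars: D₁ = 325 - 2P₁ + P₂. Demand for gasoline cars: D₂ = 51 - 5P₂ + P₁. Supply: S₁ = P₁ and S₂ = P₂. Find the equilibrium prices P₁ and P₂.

P₁ = 2001/17, P₂ = 478/17

Market 1: 325 - 2P₁ + P₂ = P₁ → 3P₁ - P₂ = 325.
Market 2: 6P₂ - P₁ = 51.
Eliminating P₂: 6×(1) + 1×(2) gives 17P₁ = 2001, so P₁ = 2001/17.
Back-substitute into (2): P₂ = (51 + 1×2001/17) / 6 = 478/17.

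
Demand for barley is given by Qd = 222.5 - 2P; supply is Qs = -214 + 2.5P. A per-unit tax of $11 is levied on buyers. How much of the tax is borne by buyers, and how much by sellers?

Pre-tax equilibrium: P* = 97, Q* = 28.5.
Tax on buyers shifts demand to Qd = 222.5 − 2(P + 11) = 200.5 - 2P.
200.5 - 2P = -214 + 2.5P gives seller price Ps = 829/9; buyers pay Pb = 829/9 + 11 = 928/9.
New quantity: Q = 222.5 − 2(928/9) = 293/18.
Buyer burden = 928/9 − 97 = 55/9; seller burden = 97 − 829/9 = 44/9.

Buyers bear 55/9, sellers bear 44/9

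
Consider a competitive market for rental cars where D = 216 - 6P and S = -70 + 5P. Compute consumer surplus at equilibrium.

Consumer surplus = 300

Equilibrium: 216 - 6P = -70 + 5P gives P* = 26, Q* = 60.
Demand choke price (D = 0): P = 36.
CS = ½(36 − 26)(60) = 300.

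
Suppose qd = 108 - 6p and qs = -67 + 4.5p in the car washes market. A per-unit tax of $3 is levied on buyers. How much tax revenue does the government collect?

Tax revenue = 6/7

Pre-tax equilibrium: p* = 50/3, q* = 8.
Tax on buyers shifts demand to qd = 108 − 6(p + 3) = 90 - 6p.
90 - 6p = -67 + 4.5p gives seller price ps = 314/21; buyers pay pb = 314/21 + 3 = 377/21.
New quantity: q = 108 − 6(377/21) = 2/7.
Revenue = 3 × 2/7 = 6/7.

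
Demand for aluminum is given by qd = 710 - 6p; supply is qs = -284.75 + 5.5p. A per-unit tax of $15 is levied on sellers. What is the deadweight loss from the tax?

Pre-tax equilibrium: p* = 86.5, q* = 191.
Tax on sellers shifts supply to qs = -284.75 + 5.5(p − 15) = -367.25 + 5.5p.
710 - 6p = -367.25 + 5.5p gives buyer price pb = 4309/46; sellers receive ps = 4309/46 − 15 = 3619/46.
New quantity: q = 710 − 6(4309/46) = 3403/23.
DWL = ½ × 15 × (191 − 3403/23) = 7425/23.

Deadweight loss = 7425/23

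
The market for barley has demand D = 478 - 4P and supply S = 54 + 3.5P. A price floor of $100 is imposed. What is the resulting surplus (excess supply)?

Equilibrium price would be P* = 848/15, so the floor at 100 binds.
At P = 100: D = 78, S = 404.
Surplus = 404 − 78 = 326.

Surplus = 326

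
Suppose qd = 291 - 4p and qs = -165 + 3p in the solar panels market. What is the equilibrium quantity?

q* = 213/7

Set qd = qs: 291 - 4p = -165 + 3p.
456 = 7p, so p* = 456/7.
q* = 291 − 4(456/7) = 213/7.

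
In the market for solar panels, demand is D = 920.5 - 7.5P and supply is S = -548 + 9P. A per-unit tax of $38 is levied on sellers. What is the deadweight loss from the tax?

Pre-tax equilibrium: P* = 89, Q* = 253.
Tax on sellers shifts supply to S = -548 + 9(P − 38) = -890 + 9P.
920.5 - 7.5P = -890 + 9P gives buyer price Pb = 1207/11; sellers receive Ps = 1207/11 − 38 = 789/11.
New quantity: Q = 920.5 − 7.5(1207/11) = 1073/11.
DWL = ½ × 38 × (253 − 1073/11) = 32490/11.

Deadweight loss = 32490/11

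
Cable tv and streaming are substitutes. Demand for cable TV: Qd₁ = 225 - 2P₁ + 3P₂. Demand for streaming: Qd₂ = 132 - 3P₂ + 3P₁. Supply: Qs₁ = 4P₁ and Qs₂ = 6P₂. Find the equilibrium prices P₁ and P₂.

Market 1: 225 - 2P₁ + 3P₂ = 4P₁ → 6P₁ - 3P₂ = 225.
Market 2: 9P₂ - 3P₁ = 132.
Eliminating P₂: 9×(1) + 3×(2) gives 45P₁ = 2421, so P₁ = 53.8.
Back-substitute into (2): P₂ = (132 + 3×53.8) / 9 = 32.6.

P₁ = 53.8, P₂ = 32.6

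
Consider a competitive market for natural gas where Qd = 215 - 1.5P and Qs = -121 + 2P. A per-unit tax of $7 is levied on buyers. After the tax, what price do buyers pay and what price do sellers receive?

Buyers pay $100, sellers receive $93

Pre-tax equilibrium: P* = 96, Q* = 71.
Tax on buyers shifts demand to Qd = 215 − 1.5(P + 7) = 204.5 - 1.5P.
204.5 - 1.5P = -121 + 2P gives seller price Ps = 93; buyers pay Pb = 93 + 7 = 100.
New quantity: Q = 215 − 1.5(100) = 65.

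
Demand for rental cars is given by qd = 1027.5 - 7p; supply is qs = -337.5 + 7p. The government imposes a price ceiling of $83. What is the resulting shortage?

Equilibrium price would be p* = 97.5, so the ceiling at 83 binds.
At p = 83: qd = 1027.5 − 7(83) = 446.5, qs = -337.5 + 7(83) = 243.5.
Shortage = 446.5 − 243.5 = 203.

Shortage = 203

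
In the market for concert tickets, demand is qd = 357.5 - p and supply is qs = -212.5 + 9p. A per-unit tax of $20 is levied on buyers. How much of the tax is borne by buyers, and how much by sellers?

Pre-tax equilibrium: p* = 57, q* = 300.5.
Tax on buyers shifts demand to qd = 357.5 − 1(p + 20) = 337.5 - p.
337.5 - p = -212.5 + 9p gives seller price ps = 55; buyers pay pb = 55 + 20 = 75.
New quantity: q = 357.5 − 1(75) = 282.5.
Buyer burden = 75 − 57 = 18; seller burden = 57 − 55 = 2.

Buyers bear $18, sellers bear $2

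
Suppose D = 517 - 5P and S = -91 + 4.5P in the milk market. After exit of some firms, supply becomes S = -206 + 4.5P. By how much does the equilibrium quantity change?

ΔQ = -1150/19

Original equilibrium: P* = 64, Q* = 197.
New equilibrium: 517 - 5P = -206 + 4.5P, so 723 = 9.5P and P' = 1446/19; Q' = 517 − 5(1446/19) = 2593/19.
Change in quantity: 2593/19 − 197 = -1150/19.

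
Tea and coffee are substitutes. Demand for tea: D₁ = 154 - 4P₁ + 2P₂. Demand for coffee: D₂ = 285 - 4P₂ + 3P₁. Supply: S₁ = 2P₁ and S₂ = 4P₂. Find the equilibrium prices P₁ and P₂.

Market 1: 154 - 4P₁ + 2P₂ = 2P₁ → 6P₁ - 2P₂ = 154.
Market 2: 8P₂ - 3P₁ = 285.
Eliminating P₂: 8×(1) + 2×(2) gives 42P₁ = 1802, so P₁ = 901/21.
Back-substitute into (2): P₂ = (285 + 3×901/21) / 8 = 362/7.

P₁ = 901/21, P₂ = 362/7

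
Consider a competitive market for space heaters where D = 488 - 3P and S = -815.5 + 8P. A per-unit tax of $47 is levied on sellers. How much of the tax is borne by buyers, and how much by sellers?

Pre-tax equilibrium: P* = 118.5, Q* = 132.5.
Tax on sellers shifts supply to S = -815.5 + 8(P − 47) = -1191.5 + 8P.
488 - 3P = -1191.5 + 8P gives buyer price Pb = 3359/22; sellers receive Ps = 3359/22 − 47 = 2325/22.
New quantity: Q = 488 − 3(3359/22) = 659/22.
Buyer burden = 3359/22 − 118.5 = 376/11; seller burden = 118.5 − 2325/22 = 141/11.

Buyers bear 376/11, sellers bear 141/11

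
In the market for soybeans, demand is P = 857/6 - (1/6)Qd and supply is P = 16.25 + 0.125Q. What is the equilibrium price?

Set the two price expressions equal: 857/6 - (1/6)Q = 16.25 + 0.125Q.
1519/12 = (7/24)Q, so Q* = 434.
P* = 857/6 − (1/6)(434) = 70.5.

P* = 70.5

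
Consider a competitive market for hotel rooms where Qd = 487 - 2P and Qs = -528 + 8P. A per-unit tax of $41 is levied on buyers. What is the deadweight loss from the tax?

Deadweight loss = 1344.8

Pre-tax equilibrium: P* = 101.5, Q* = 284.
Tax on buyers shifts demand to Qd = 487 − 2(P + 41) = 405 - 2P.
405 - 2P = -528 + 8P gives seller price Ps = 93.3; buyers pay Pb = 93.3 + 41 = 134.3.
New quantity: Q = 487 − 2(134.3) = 218.4.
DWL = ½ × 41 × (284 − 218.4) = 1344.8.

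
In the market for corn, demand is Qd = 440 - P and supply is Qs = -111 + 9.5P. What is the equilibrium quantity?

Set Qd = Qs: 440 - P = -111 + 9.5P.
551 = 10.5P, so P* = 1102/21.
Q* = 440 − 1(1102/21) = 8138/21.

Q* = 8138/21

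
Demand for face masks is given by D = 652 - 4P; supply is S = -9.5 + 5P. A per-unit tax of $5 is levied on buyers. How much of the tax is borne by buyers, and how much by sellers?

Buyers bear 25/9, sellers bear 20/9

Pre-tax equilibrium: P* = 73.5, Q* = 358.
Tax on buyers shifts demand to D = 652 − 4(P + 5) = 632 - 4P.
632 - 4P = -9.5 + 5P gives seller price Ps = 1283/18; buyers pay Pb = 1283/18 + 5 = 1373/18.
New quantity: Q = 652 − 4(1373/18) = 3122/9.
Buyer burden = 1373/18 − 73.5 = 25/9; seller burden = 73.5 − 1283/18 = 20/9.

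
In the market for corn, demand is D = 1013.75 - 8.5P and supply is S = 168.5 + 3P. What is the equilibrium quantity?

Q* = 389

Set D = S: 1013.75 - 8.5P = 168.5 + 3P.
845.25 = 11.5P, so P* = 73.5.
Q* = 1013.75 − 8.5(73.5) = 389.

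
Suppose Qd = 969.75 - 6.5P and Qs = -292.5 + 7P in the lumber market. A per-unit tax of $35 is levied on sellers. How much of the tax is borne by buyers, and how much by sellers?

Pre-tax equilibrium: P* = 93.5, Q* = 362.
Tax on sellers shifts supply to Qs = -292.5 + 7(P − 35) = -537.5 + 7P.
969.75 - 6.5P = -537.5 + 7P gives buyer price Pb = 6029/54; sellers receive Ps = 6029/54 − 35 = 4139/54.
New quantity: Q = 969.75 − 6.5(6029/54) = 6589/27.
Buyer burden = 6029/54 − 93.5 = 490/27; seller burden = 93.5 − 4139/54 = 455/27.

Buyers bear 490/27, sellers bear 455/27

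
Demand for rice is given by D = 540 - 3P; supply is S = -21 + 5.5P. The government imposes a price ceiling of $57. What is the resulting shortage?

Shortage = 76.5

Equilibrium price would be P* = 66, so the ceiling at 57 binds.
At P = 57: D = 540 − 3(57) = 369, S = -21 + 5.5(57) = 292.5.
Shortage = 369 − 292.5 = 76.5.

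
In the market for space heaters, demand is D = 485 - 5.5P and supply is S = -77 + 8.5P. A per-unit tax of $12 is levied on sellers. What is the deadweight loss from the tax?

Pre-tax equilibrium: P* = 281/7, Q* = 3699/14.
Tax on sellers shifts supply to S = -77 + 8.5(P − 12) = -179 + 8.5P.
485 - 5.5P = -179 + 8.5P gives buyer price Pb = 332/7; sellers receive Ps = 332/7 − 12 = 248/7.
New quantity: Q = 485 − 5.5(332/7) = 1569/7.
DWL = ½ × 12 × (3699/14 − 1569/7) = 1683/7.

Deadweight loss = 1683/7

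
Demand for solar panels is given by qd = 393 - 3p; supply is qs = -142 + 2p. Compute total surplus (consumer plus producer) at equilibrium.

Equilibrium: 393 - 3p = -142 + 2p gives p* = 107, q* = 72.
Demand choke price: p = 131; supply starts at p = 71.
CS = ½(131 − 107)(72) = 864; PS = ½(107 − 71)(72) = 1296.

Total surplus = 2160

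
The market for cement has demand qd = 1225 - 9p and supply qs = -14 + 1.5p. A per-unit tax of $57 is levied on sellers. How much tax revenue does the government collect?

Tax revenue = 35796/7

Pre-tax equilibrium: p* = 118, q* = 163.
Tax on sellers shifts supply to qs = -14 + 1.5(p − 57) = -99.5 + 1.5p.
1225 - 9p = -99.5 + 1.5p gives buyer price pb = 883/7; sellers receive ps = 883/7 − 57 = 484/7.
New quantity: q = 1225 − 9(883/7) = 628/7.
Revenue = 57 × 628/7 = 35796/7.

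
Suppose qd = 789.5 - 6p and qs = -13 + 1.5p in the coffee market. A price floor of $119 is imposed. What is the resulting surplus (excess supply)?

Equilibrium price would be p* = 107, so the floor at 119 binds.
At p = 119: qd = 75.5, qs = 165.5.
Surplus = 165.5 − 75.5 = 90.

Surplus = 90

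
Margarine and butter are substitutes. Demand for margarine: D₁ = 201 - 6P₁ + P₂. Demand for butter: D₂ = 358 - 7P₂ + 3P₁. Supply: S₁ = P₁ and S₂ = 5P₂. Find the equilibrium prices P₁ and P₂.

P₁ = 2770/81, P₂ = 3109/81

Market 1: 201 - 6P₁ + P₂ = P₁ → 7P₁ - P₂ = 201.
Market 2: 12P₂ - 3P₁ = 358.
Eliminating P₂: 12×(1) + 1×(2) gives 81P₁ = 2770, so P₁ = 2770/81.
Back-substitute into (2): P₂ = (358 + 3×2770/81) / 12 = 3109/81.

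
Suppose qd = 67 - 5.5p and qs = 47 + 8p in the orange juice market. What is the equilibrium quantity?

q* = 1589/27

Set qd = qs: 67 - 5.5p = 47 + 8p.
20 = 13.5p, so p* = 40/27.
q* = 67 − 5.5(40/27) = 1589/27.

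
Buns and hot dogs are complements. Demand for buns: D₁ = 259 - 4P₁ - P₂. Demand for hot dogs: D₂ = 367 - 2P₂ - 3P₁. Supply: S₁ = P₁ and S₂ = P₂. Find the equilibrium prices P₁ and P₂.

P₁ = 205/6, P₂ = 529/6

Market 1: 259 - 4P₁ - P₂ = P₁ → 5P₁ + P₂ = 259.
Market 2: 3P₂ + 3P₁ = 367.
Eliminating P₂: 3×(1) − 1×(2) gives 12P₁ = 410, so P₁ = 205/6.
Back-substitute into (2): P₂ = (367 − 3×205/6) / 3 = 529/6.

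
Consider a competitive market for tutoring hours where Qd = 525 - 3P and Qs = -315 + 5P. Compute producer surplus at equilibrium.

Equilibrium: 525 - 3P = -315 + 5P gives P* = 105, Q* = 210.
Supply starts at P = 63 (where Qs = 0).
PS = ½(105 − 63)(210) = 4410.

Producer surplus = 4410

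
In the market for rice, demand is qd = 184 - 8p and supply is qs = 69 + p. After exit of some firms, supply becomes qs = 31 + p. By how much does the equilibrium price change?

Δp = 38/9

Original equilibrium: p* = 115/9, q* = 736/9.
New equilibrium: 184 - 8p = 31 + p, so 153 = 9p and p' = 17; q' = 184 − 8(17) = 48.
Change in price: 17 − 115/9 = 38/9.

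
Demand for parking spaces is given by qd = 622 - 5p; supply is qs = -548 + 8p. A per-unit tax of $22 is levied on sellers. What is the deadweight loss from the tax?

Pre-tax equilibrium: p* = 90, q* = 172.
Tax on sellers shifts supply to qs = -548 + 8(p − 22) = -724 + 8p.
622 - 5p = -724 + 8p gives buyer price pb = 1346/13; sellers receive ps = 1346/13 − 22 = 1060/13.
New quantity: q = 622 − 5(1346/13) = 1356/13.
DWL = ½ × 22 × (172 − 1356/13) = 9680/13.

Deadweight loss = 9680/13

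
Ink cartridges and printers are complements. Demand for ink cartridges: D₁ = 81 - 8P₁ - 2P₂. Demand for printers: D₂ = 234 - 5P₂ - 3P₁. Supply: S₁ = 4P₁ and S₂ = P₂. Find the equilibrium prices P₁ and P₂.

P₁ = 3/11, P₂ = 855/22

Market 1: 81 - 8P₁ - 2P₂ = 4P₁ → 12P₁ + 2P₂ = 81.
Market 2: 6P₂ + 3P₁ = 234.
Eliminating P₂: 6×(1) − 2×(2) gives 66P₁ = 18, so P₁ = 3/11.
Back-substitute into (2): P₂ = (234 − 3×3/11) / 6 = 855/22.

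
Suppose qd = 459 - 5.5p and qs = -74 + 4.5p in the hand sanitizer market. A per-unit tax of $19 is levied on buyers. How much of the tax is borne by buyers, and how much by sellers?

Pre-tax equilibrium: p* = 53.3, q* = 165.85.
Tax on buyers shifts demand to qd = 459 − 5.5(p + 19) = 354.5 - 5.5p.
354.5 - 5.5p = -74 + 4.5p gives seller price ps = 42.85; buyers pay pb = 42.85 + 19 = 61.85.
New quantity: q = 459 − 5.5(61.85) = 118.825.
Buyer burden = 61.85 − 53.3 = 8.55; seller burden = 53.3 − 42.85 = 10.45.

Buyers bear $8.55, sellers bear $10.45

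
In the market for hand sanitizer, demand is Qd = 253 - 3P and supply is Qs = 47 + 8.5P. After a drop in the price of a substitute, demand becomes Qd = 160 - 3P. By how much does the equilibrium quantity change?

Original equilibrium: P* = 412/23, Q* = 4583/23.
New equilibrium: 160 - 3P = 47 + 8.5P, so 113 = 11.5P and P' = 226/23; Q' = 160 − 3(226/23) = 3002/23.
Change in quantity: 3002/23 − 4583/23 = -1581/23.

ΔQ = -1581/23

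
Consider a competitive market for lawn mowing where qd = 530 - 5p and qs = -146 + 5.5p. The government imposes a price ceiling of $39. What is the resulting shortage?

Equilibrium price would be p* = 1352/21, so the ceiling at 39 binds.
At p = 39: qd = 530 − 5(39) = 335, qs = -146 + 5.5(39) = 68.5.
Shortage = 335 − 68.5 = 266.5.

Shortage = 266.5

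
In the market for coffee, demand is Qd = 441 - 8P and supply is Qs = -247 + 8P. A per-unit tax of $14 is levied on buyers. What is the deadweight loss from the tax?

Deadweight loss = 392

Pre-tax equilibrium: P* = 43, Q* = 97.
Tax on buyers shifts demand to Qd = 441 − 8(P + 14) = 329 - 8P.
329 - 8P = -247 + 8P gives seller price Ps = 36; buyers pay Pb = 36 + 14 = 50.
New quantity: Q = 441 − 8(50) = 41.
DWL = ½ × 14 × (97 − 41) = 392.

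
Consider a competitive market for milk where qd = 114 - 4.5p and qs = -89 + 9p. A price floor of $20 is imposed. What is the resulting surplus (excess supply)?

Surplus = 67

Equilibrium price would be p* = 406/27, so the floor at 20 binds.
At p = 20: qd = 24, qs = 91.
Surplus = 91 − 24 = 67.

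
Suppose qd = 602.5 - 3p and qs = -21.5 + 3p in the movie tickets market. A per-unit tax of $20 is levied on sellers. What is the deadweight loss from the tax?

Deadweight loss = 300

Pre-tax equilibrium: p* = 104, q* = 290.5.
Tax on sellers shifts supply to qs = -21.5 + 3(p − 20) = -81.5 + 3p.
602.5 - 3p = -81.5 + 3p gives buyer price pb = 114; sellers receive ps = 114 − 20 = 94.
New quantity: q = 602.5 − 3(114) = 260.5.
DWL = ½ × 20 × (290.5 − 260.5) = 300.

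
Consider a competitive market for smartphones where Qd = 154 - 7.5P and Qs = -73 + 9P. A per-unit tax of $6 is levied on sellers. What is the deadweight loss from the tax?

Pre-tax equilibrium: P* = 454/33, Q* = 559/11.
Tax on sellers shifts supply to Qs = -73 + 9(P − 6) = -127 + 9P.
154 - 7.5P = -127 + 9P gives buyer price Pb = 562/33; sellers receive Ps = 562/33 − 6 = 364/33.
New quantity: Q = 154 − 7.5(562/33) = 289/11.
DWL = ½ × 6 × (559/11 − 289/11) = 810/11.

Deadweight loss = 810/11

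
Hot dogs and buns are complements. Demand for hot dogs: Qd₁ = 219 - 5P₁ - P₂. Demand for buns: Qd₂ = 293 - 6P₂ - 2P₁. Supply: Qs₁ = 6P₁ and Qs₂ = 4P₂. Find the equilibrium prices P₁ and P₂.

Market 1: 219 - 5P₁ - P₂ = 6P₁ → 11P₁ + P₂ = 219.
Market 2: 10P₂ + 2P₁ = 293.
Eliminating P₂: 10×(1) − 1×(2) gives 108P₁ = 1897, so P₁ = 1897/108.
Back-substitute into (2): P₂ = (293 − 2×1897/108) / 10 = 2785/108.

P₁ = 1897/108, P₂ = 2785/108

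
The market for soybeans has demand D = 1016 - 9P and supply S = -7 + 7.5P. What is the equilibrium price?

P* = 62

Set D = S: 1016 - 9P = -7 + 7.5P.
1023 = 16.5P, so P* = 62.
Q* = 1016 − 9(62) = 458.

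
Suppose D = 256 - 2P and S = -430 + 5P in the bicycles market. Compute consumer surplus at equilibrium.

Equilibrium: 256 - 2P = -430 + 5P gives P* = 98, Q* = 60.
Demand choke price (D = 0): P = 128.
CS = ½(128 − 98)(60) = 900.

Consumer surplus = 900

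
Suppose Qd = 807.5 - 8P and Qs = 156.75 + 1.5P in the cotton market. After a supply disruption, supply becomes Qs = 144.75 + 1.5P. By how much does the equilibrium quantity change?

ΔQ = -192/19

Original equilibrium: P* = 68.5, Q* = 259.5.
New equilibrium: 807.5 - 8P = 144.75 + 1.5P, so 662.75 = 9.5P and P' = 2651/38; Q' = 807.5 − 8(2651/38) = 9477/38.
Change in quantity: 9477/38 − 259.5 = -192/19.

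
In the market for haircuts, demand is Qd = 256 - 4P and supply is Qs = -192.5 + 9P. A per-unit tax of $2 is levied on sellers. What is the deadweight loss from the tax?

Pre-tax equilibrium: P* = 34.5, Q* = 118.
Tax on sellers shifts supply to Qs = -192.5 + 9(P − 2) = -210.5 + 9P.
256 - 4P = -210.5 + 9P gives buyer price Pb = 933/26; sellers receive Ps = 933/26 − 2 = 881/26.
New quantity: Q = 256 − 4(933/26) = 1462/13.
DWL = ½ × 2 × (118 − 1462/13) = 72/13.

Deadweight loss = 72/13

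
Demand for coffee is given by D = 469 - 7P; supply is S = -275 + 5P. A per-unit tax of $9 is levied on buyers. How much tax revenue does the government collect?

Pre-tax equilibrium: P* = 62, Q* = 35.
Tax on buyers shifts demand to D = 469 − 7(P + 9) = 406 - 7P.
406 - 7P = -275 + 5P gives seller price Ps = 56.75; buyers pay Pb = 56.75 + 9 = 65.75.
New quantity: Q = 469 − 7(65.75) = 8.75.
Revenue = 9 × 8.75 = 78.75.

Tax revenue = 78.75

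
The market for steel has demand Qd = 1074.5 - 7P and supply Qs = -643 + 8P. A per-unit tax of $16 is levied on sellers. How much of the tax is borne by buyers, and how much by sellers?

Buyers bear 128/15, sellers bear 112/15

Pre-tax equilibrium: P* = 114.5, Q* = 273.
Tax on sellers shifts supply to Qs = -643 + 8(P − 16) = -771 + 8P.
1074.5 - 7P = -771 + 8P gives buyer price Pb = 3691/30; sellers receive Ps = 3691/30 − 16 = 3211/30.
New quantity: Q = 1074.5 − 7(3691/30) = 3199/15.
Buyer burden = 3691/30 − 114.5 = 128/15; seller burden = 114.5 − 3211/30 = 112/15.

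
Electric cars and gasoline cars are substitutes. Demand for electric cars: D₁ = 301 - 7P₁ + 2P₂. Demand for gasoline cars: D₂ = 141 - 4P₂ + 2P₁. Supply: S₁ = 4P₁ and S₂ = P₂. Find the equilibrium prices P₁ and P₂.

P₁ = 1787/51, P₂ = 2153/51

Market 1: 301 - 7P₁ + 2P₂ = 4P₁ → 11P₁ - 2P₂ = 301.
Market 2: 5P₂ - 2P₁ = 141.
Eliminating P₂: 5×(1) + 2×(2) gives 51P₁ = 1787, so P₁ = 1787/51.
Back-substitute into (2): P₂ = (141 + 2×1787/51) / 5 = 2153/51.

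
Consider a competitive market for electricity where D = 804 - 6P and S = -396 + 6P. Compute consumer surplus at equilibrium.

Consumer surplus = 3468

Equilibrium: 804 - 6P = -396 + 6P gives P* = 100, Q* = 204.
Demand choke price (D = 0): P = 134.
CS = ½(134 − 100)(204) = 3468.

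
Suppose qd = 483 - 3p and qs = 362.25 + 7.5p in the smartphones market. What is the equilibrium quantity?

Set qd = qs: 483 - 3p = 362.25 + 7.5p.
120.75 = 10.5p, so p* = 11.5.
q* = 483 − 3(11.5) = 448.5.

q* = 448.5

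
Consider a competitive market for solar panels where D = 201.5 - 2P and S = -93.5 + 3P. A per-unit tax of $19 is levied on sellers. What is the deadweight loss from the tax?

Deadweight loss = 216.6

Pre-tax equilibrium: P* = 59, Q* = 83.5.
Tax on sellers shifts supply to S = -93.5 + 3(P − 19) = -150.5 + 3P.
201.5 - 2P = -150.5 + 3P gives buyer price Pb = 70.4; sellers receive Ps = 70.4 − 19 = 51.4.
New quantity: Q = 201.5 − 2(70.4) = 60.7.
DWL = ½ × 19 × (83.5 − 60.7) = 216.6.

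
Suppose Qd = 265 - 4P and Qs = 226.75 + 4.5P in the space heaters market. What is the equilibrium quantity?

Set Qd = Qs: 265 - 4P = 226.75 + 4.5P.
38.25 = 8.5P, so P* = 4.5.
Q* = 265 − 4(4.5) = 247.

Q* = 247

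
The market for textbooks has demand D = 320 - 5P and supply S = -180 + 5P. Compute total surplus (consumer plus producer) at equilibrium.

Total surplus = 980

Equilibrium: 320 - 5P = -180 + 5P gives P* = 50, Q* = 70.
Demand choke price: P = 64; supply starts at P = 36.
CS = ½(64 − 50)(70) = 490; PS = ½(50 − 36)(70) = 490.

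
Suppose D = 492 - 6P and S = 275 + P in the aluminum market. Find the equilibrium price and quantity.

Set D = S: 492 - 6P = 275 + P.
217 = 7P, so P* = 31.
Q* = 492 − 6(31) = 306.

P* = 31, Q* = 306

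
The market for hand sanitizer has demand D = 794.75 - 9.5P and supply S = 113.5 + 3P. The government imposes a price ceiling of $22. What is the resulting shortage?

Equilibrium price would be P* = 54.5, so the ceiling at 22 binds.
At P = 22: D = 794.75 − 9.5(22) = 585.75, S = 113.5 + 3(22) = 179.5.
Shortage = 585.75 − 179.5 = 406.25.

Shortage = 406.25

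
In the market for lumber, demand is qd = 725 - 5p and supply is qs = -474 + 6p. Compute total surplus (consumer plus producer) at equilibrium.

Total surplus = 5940

Equilibrium: 725 - 5p = -474 + 6p gives p* = 109, q* = 180.
Demand choke price: p = 145; supply starts at p = 79.
CS = ½(145 − 109)(180) = 3240; PS = ½(109 − 79)(180) = 2700.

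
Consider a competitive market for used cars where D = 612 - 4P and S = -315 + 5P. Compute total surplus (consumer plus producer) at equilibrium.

Equilibrium: 612 - 4P = -315 + 5P gives P* = 103, Q* = 200.
Demand choke price: P = 153; supply starts at P = 63.
CS = ½(153 − 103)(200) = 5000; PS = ½(103 − 63)(200) = 4000.

Total surplus = 9000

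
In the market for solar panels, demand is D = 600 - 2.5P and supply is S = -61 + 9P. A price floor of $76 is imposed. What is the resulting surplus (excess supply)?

Equilibrium price would be P* = 1322/23, so the floor at 76 binds.
At P = 76: D = 410, S = 623.
Surplus = 623 − 410 = 213.

Surplus = 213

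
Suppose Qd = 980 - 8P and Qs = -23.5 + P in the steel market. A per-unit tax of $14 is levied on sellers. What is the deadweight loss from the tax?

Pre-tax equilibrium: P* = 111.5, Q* = 88.
Tax on sellers shifts supply to Qs = -23.5 + 1(P − 14) = -37.5 + P.
980 - 8P = -37.5 + P gives buyer price Pb = 2035/18; sellers receive Ps = 2035/18 − 14 = 1783/18.
New quantity: Q = 980 − 8(2035/18) = 680/9.
DWL = ½ × 14 × (88 − 680/9) = 784/9.

Deadweight loss = 784/9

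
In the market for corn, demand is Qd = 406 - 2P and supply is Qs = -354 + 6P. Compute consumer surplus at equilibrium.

Consumer surplus = 11664

Equilibrium: 406 - 2P = -354 + 6P gives P* = 95, Q* = 216.
Demand choke price (Qd = 0): P = 203.
CS = ½(203 − 95)(216) = 11664.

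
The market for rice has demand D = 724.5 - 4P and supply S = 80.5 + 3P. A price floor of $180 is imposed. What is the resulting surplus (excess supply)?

Surplus = 616

Equilibrium price would be P* = 92, so the floor at 180 binds.
At P = 180: D = 4.5, S = 620.5.
Surplus = 620.5 − 4.5 = 616.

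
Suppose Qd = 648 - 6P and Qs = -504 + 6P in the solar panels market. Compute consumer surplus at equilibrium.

Consumer surplus = 432

Equilibrium: 648 - 6P = -504 + 6P gives P* = 96, Q* = 72.
Demand choke price (Qd = 0): P = 108.
CS = ½(108 − 96)(72) = 432.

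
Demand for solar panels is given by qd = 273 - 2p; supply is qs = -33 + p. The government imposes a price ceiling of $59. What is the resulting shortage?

Equilibrium price would be p* = 102, so the ceiling at 59 binds.
At p = 59: qd = 273 − 2(59) = 155, qs = -33 + 1(59) = 26.
Shortage = 155 − 26 = 129.

Shortage = 129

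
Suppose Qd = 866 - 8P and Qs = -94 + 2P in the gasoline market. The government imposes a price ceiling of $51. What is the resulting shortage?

Shortage = 450

Equilibrium price would be P* = 96, so the ceiling at 51 binds.
At P = 51: Qd = 866 − 8(51) = 458, Qs = -94 + 2(51) = 8.
Shortage = 458 − 8 = 450.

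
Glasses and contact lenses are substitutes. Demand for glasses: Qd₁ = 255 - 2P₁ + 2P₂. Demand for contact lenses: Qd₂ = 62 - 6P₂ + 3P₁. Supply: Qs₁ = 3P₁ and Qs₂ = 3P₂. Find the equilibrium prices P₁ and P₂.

P₁ = 2419/39, P₂ = 1075/39

Market 1: 255 - 2P₁ + 2P₂ = 3P₁ → 5P₁ - 2P₂ = 255.
Market 2: 9P₂ - 3P₁ = 62.
Eliminating P₂: 9×(1) + 2×(2) gives 39P₁ = 2419, so P₁ = 2419/39.
Back-substitute into (2): P₂ = (62 + 3×2419/39) / 9 = 1075/39.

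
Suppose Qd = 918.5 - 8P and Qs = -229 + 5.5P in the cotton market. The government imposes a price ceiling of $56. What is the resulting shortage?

Equilibrium price would be P* = 85, so the ceiling at 56 binds.
At P = 56: Qd = 918.5 − 8(56) = 470.5, Qs = -229 + 5.5(56) = 79.
Shortage = 470.5 − 79 = 391.5.

Shortage = 391.5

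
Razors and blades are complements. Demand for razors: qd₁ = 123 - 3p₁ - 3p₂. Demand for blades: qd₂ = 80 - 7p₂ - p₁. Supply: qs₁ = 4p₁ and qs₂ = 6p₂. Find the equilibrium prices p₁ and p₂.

Market 1: 123 - 3p₁ - 3p₂ = 4p₁ → 7p₁ + 3p₂ = 123.
Market 2: 13p₂ + p₁ = 80.
Eliminating p₂: 13×(1) − 3×(2) gives 88p₁ = 1359, so p₁ = 1359/88.
Back-substitute into (2): p₂ = (80 − 1×1359/88) / 13 = 437/88.

p₁ = 1359/88, p₂ = 437/88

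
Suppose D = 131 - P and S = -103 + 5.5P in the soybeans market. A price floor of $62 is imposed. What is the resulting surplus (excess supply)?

Surplus = 169

Equilibrium price would be P* = 36, so the floor at 62 binds.
At P = 62: D = 69, S = 238.
Surplus = 238 − 69 = 169.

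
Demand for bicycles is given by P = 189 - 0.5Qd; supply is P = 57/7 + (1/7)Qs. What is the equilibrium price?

Set the two price expressions equal: 189 - 0.5Q = 57/7 + (1/7)Q.
1266/7 = (9/14)Q, so Q* = 844/3.
P* = 189 − (0.5)(844/3) = 145/3.

P* = 145/3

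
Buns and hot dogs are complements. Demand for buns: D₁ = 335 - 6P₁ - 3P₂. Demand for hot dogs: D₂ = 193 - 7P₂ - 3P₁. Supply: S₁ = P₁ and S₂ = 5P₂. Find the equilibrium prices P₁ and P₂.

Market 1: 335 - 6P₁ - 3P₂ = P₁ → 7P₁ + 3P₂ = 335.
Market 2: 12P₂ + 3P₁ = 193.
Eliminating P₂: 12×(1) − 3×(2) gives 75P₁ = 3441, so P₁ = 45.88.
Back-substitute into (2): P₂ = (193 − 3×45.88) / 12 = 346/75.

P₁ = 45.88, P₂ = 346/75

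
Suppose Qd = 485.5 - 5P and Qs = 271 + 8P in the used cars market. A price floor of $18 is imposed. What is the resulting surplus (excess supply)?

Surplus = 19.5

Equilibrium price would be P* = 16.5, so the floor at 18 binds.
At P = 18: Qd = 395.5, Qs = 415.
Surplus = 415 − 395.5 = 19.5.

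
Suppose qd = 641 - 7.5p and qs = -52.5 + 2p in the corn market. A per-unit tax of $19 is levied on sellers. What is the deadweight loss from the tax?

Deadweight loss = 285

Pre-tax equilibrium: p* = 73, q* = 93.5.
Tax on sellers shifts supply to qs = -52.5 + 2(p − 19) = -90.5 + 2p.
641 - 7.5p = -90.5 + 2p gives buyer price pb = 77; sellers receive ps = 77 − 19 = 58.
New quantity: q = 641 − 7.5(77) = 63.5.
DWL = ½ × 19 × (93.5 − 63.5) = 285.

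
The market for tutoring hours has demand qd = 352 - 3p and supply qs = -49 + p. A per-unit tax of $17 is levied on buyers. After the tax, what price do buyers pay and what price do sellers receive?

Buyers pay $104.5, sellers receive $87.5

Pre-tax equilibrium: p* = 100.25, q* = 51.25.
Tax on buyers shifts demand to qd = 352 − 3(p + 17) = 301 - 3p.
301 - 3p = -49 + p gives seller price ps = 87.5; buyers pay pb = 87.5 + 17 = 104.5.
New quantity: q = 352 − 3(104.5) = 38.5.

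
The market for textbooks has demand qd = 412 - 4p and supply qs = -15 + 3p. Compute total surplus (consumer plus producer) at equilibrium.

Total surplus = 8232

Equilibrium: 412 - 4p = -15 + 3p gives p* = 61, q* = 168.
Demand choke price: p = 103; supply starts at p = 5.
CS = ½(103 − 61)(168) = 3528; PS = ½(61 − 5)(168) = 4704.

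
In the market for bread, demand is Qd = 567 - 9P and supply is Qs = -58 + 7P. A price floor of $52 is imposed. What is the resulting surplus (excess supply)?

Equilibrium price would be P* = 39.0625, so the floor at 52 binds.
At P = 52: Qd = 99, Qs = 306.
Surplus = 306 − 99 = 207.

Surplus = 207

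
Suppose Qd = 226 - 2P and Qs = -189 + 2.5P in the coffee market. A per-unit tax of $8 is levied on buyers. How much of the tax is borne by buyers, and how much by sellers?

Buyers bear 40/9, sellers bear 32/9

Pre-tax equilibrium: P* = 830/9, Q* = 374/9.
Tax on buyers shifts demand to Qd = 226 − 2(P + 8) = 210 - 2P.
210 - 2P = -189 + 2.5P gives seller price Ps = 266/3; buyers pay Pb = 266/3 + 8 = 290/3.
New quantity: Q = 226 − 2(290/3) = 98/3.
Buyer burden = 290/3 − 830/9 = 40/9; seller burden = 830/9 − 266/3 = 32/9.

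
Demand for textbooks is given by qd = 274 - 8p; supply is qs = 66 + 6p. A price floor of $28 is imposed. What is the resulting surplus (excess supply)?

Surplus = 184

Equilibrium price would be p* = 104/7, so the floor at 28 binds.
At p = 28: qd = 50, qs = 234.
Surplus = 234 − 50 = 184.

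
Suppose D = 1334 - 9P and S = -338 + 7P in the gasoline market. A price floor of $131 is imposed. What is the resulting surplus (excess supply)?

Surplus = 424

Equilibrium price would be P* = 104.5, so the floor at 131 binds.
At P = 131: D = 155, S = 579.
Surplus = 579 − 155 = 424.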